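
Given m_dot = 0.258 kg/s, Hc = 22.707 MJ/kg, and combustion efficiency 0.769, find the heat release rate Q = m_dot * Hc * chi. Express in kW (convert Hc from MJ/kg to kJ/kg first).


Hc = 22.707 MJ/kg = 22.707 * 1000 kJ/kg = 22707 kJ/kg
Q = 0.258 kg/s * 22707 kJ/kg * 0.769 = 4505.1 kW

4505.1 kW


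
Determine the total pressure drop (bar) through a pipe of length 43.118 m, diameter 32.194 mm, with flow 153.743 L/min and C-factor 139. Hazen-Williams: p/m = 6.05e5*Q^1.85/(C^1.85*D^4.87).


Q^1.85 = 11106
C^1.85 = 9216.7
D^4.87 = 2.2022e+07
p/m = 0.033104 bar/m
p_total = 0.033104 * 43.118 = 1.4274 bar

1.4274 bar


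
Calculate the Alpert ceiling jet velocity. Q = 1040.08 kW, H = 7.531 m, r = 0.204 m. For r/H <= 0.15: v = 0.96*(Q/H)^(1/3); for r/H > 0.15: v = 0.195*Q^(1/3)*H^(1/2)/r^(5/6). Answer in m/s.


r/H = 0.204 / 7.531 = 0.027088
r/H <= 0.15, so v = 0.96*(Q/H)^(1/3)
Q/H = 138.11
(Q/H)^(1/3) = 5.1690
v = 0.96 * 5.1690 = 4.9622 m/s

4.9622 m/s


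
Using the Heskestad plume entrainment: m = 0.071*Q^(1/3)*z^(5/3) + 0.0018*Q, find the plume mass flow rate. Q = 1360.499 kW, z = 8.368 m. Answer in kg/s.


Q^(1/3) = 11.081
z^(5/3) = 34.491
First term = 0.071 * 11.081 * 34.491 = 27.135
Second term = 0.0018 * 1360.499 = 2.4489
m = 29.584 kg/s

29.584 kg/s


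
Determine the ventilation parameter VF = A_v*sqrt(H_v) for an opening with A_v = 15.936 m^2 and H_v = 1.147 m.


sqrt(H_v) = 1.0710
VF = 15.936 * 1.0710 = 17.067 m^(5/2)

17.067 m^(5/2)


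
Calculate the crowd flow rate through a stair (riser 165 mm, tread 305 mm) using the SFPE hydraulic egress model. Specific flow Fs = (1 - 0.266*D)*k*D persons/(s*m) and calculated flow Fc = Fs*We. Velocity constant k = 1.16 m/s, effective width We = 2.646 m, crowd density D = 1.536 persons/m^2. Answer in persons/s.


1 - 0.266*D = 1 - 0.266*1.536 = 0.59142
Fs = 0.59142 * 1.16 * 1.536 = 1.0538 persons/(s*m)
Fc = 1.0538 * 2.646 = 2.7883 persons/s

2.7883 persons/s


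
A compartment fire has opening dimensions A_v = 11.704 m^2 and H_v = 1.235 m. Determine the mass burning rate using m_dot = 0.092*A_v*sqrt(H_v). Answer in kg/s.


sqrt(H_v) = 1.1113
m_dot = 0.092 * 11.704 * 1.1113 = 1.1966 kg/s

1.1966 kg/s


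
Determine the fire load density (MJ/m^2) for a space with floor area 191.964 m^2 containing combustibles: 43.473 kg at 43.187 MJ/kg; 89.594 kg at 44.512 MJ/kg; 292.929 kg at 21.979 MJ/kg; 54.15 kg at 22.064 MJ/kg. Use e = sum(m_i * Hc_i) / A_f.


Total energy = 43.473*43.187 + 89.594*44.512 + 292.929*21.979 + 54.15*22.064
= 1877.468 + 3988.008 + 6438.286 + 1194.766
= 13498.53 MJ
e = 13498.53 / 191.964 = 70.318 MJ/m^2

70.318 MJ/m^2


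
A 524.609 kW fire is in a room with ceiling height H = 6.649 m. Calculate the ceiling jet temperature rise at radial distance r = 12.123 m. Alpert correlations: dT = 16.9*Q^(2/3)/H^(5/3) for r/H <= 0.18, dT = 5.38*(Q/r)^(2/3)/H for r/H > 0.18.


r/H = 12.123 / 6.649 = 1.8233
r/H > 0.18, so dT = 5.38*(Q/r)^(2/3)/H
Q/r = 43.274
(Q/r)^(2/3) = 12.326
dT = 5.38 * 12.326 / 6.649 = 9.9734 K

9.9734 K


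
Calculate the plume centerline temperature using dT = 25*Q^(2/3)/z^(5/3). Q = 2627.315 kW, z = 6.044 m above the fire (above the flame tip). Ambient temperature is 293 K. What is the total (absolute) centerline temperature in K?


Q^(2/3) = 190.40
z^(5/3) = 20.054
dT = 25 * 190.40 / 20.054 = 237.36 K
T = 293 + 237.36 = 530.36 K

530.36 K


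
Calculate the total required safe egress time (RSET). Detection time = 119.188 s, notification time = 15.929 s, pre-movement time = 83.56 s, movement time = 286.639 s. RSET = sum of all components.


Total = 119.188 + 15.929 + 83.56 + 286.639 = 505.316 s

505.316 s


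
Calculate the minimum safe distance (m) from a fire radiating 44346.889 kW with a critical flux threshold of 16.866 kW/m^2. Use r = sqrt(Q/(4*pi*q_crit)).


4*pi*q_crit = 211.94
Q/(4*pi*q_crit) = 209.24
r = sqrt(209.24) = 14.465 m

14.465 m


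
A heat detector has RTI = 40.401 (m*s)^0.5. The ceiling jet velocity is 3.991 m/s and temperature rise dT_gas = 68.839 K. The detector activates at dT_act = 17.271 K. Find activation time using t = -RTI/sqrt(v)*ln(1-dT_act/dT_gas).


dT_act/dT_gas = 0.25089
ln(1 - 0.25089) = -0.28887
t = -40.401 / sqrt(3.991) * -0.28887 = 5.8419 s

5.8419 s


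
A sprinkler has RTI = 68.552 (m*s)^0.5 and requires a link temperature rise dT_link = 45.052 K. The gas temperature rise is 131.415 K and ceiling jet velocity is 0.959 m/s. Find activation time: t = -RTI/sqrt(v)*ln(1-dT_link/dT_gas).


dT_link/dT_gas = 0.34282
ln(1 - 0.34282) = -0.41980
t = -68.552 / sqrt(0.959) * -0.41980 = 29.387 s

29.387 s


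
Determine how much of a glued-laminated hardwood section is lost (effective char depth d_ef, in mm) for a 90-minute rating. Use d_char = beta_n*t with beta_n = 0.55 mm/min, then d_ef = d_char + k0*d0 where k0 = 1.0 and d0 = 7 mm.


d_char = 0.55 * 90 = 49.5 mm
d_ef = 49.5 + 1.0*7 = 56.5 mm

56.5 mm


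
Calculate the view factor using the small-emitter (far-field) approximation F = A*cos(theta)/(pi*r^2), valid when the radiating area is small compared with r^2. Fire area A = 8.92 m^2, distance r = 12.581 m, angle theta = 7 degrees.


cos(7 deg) = 0.99255
pi*r^2 = 497.26
F = 8.92 * 0.99255 / 497.26 = 0.017805

0.017805


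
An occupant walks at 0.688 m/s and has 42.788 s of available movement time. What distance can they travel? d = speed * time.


d = 0.688 * 42.788 = 29.438 m

29.438 m


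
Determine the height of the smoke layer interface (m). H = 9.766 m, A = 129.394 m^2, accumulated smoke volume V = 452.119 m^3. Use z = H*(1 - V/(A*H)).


V/(A*H) = 0.35778
1 - 0.35778 = 0.64222
z = 9.766 * 0.64222 = 6.2719 m

6.2719 m


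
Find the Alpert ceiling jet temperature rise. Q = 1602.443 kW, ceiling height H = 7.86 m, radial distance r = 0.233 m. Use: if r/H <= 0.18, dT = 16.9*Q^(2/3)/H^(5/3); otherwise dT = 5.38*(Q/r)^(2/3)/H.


r/H = 0.233 / 7.86 = 0.029644
r/H <= 0.18, so dT = 16.9*Q^(2/3)/H^(5/3)
Q^(2/3) = 136.94
H^(5/3) = 31.072
dT = 16.9 * 136.94 / 31.072 = 74.480 K

74.480 K


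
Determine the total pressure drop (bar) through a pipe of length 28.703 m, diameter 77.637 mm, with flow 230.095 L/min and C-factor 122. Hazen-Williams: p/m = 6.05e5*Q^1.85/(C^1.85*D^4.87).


Q^1.85 = 23417
C^1.85 = 7240.5
D^4.87 = 1.6019e+09
p/m = 0.0012215 bar/m
p_total = 0.0012215 * 28.703 = 0.035060 bar

0.035060 bar


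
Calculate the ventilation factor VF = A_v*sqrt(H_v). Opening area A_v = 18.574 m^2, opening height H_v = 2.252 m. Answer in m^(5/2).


sqrt(H_v) = 1.5007
VF = 18.574 * 1.5007 = 27.873 m^(5/2)

27.873 m^(5/2)


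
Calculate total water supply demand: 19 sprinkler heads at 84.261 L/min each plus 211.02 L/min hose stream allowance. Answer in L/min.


Sprinkler demand = 19 * 84.261 = 1600.959 L/min
Total = 1600.959 + 211.02 = 1811.979 L/min

1811.979 L/min


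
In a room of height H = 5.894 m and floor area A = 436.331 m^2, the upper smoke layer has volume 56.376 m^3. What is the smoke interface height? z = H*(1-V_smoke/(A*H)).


V/(A*H) = 0.021921
1 - 0.021921 = 0.97808
z = 5.894 * 0.97808 = 5.7648 m

5.7648 m


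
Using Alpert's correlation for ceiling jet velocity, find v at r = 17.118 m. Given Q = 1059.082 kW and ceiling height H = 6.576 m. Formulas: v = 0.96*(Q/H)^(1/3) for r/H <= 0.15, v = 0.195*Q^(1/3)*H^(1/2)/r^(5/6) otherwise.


r/H = 17.118 / 6.576 = 2.6031
r/H > 0.15, so v = 0.195*Q^(1/3)*H^(1/2)/r^(5/6)
Q^(1/3) = 10.193
H^(1/2) = 2.5644
r^(5/6) = 10.663
v = 0.195 * 10.193 * 2.5644 / 10.663 = 0.47802 m/s

0.47802 m/s


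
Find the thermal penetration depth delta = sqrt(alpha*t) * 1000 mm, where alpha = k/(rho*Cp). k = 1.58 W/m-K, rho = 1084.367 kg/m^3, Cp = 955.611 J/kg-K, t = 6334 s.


alpha = 1.58 / (1084.367 * 955.611) = 1.5248e-06 m^2/s
alpha * t = 0.0096578
delta = sqrt(0.0096578) * 1000 = 98.274 mm

98.274 mm


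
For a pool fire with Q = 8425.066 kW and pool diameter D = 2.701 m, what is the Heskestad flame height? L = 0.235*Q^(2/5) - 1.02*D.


Q^(2/5) = 37.173
0.235 * Q^(2/5) = 8.7357
1.02 * D = 2.7550
L = 5.9807 m

5.9807 m


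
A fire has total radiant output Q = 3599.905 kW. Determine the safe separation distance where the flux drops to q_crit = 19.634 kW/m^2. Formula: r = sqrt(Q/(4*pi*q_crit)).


4*pi*q_crit = 246.73
Q/(4*pi*q_crit) = 14.591
r = sqrt(14.591) = 3.8198 m

3.8198 m


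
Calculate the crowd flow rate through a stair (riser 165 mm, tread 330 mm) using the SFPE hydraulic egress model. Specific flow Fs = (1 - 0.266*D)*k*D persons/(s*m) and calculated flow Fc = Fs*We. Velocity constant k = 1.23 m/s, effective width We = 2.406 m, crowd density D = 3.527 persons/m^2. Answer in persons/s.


1 - 0.266*D = 1 - 0.266*3.527 = 0.061818
Fs = 0.061818 * 1.23 * 3.527 = 0.26818 persons/(s*m)
Fc = 0.26818 * 2.406 = 0.64524 persons/s

0.64524 persons/s


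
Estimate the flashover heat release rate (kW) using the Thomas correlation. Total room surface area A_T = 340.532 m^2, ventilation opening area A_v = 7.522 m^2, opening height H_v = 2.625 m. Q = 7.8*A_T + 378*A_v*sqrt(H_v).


7.8*A_T = 2656.1
sqrt(H_v) = 1.6202
378*A_v*sqrt(H_v) = 4606.7
Q = 2656.1 + 4606.7 = 7262.8 kW

7262.8 kW


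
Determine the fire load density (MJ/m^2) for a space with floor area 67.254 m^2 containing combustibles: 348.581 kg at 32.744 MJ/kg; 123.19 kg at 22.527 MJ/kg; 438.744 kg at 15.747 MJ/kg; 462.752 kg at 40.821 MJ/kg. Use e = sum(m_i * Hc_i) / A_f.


Total energy = 348.581*32.744 + 123.19*22.527 + 438.744*15.747 + 462.752*40.821
= 11413.94 + 2775.101 + 6908.902 + 18890.00
= 39987.94 MJ
e = 39987.94 / 67.254 = 594.58 MJ/m^2

594.58 MJ/m^2


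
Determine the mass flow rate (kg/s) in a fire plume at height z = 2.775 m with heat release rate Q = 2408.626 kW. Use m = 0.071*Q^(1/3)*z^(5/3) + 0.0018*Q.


Q^(1/3) = 13.405
z^(5/3) = 5.4799
First term = 0.071 * 13.405 * 5.4799 = 5.2154
Second term = 0.0018 * 2408.626 = 4.3355
m = 9.5509 kg/s

9.5509 kg/s


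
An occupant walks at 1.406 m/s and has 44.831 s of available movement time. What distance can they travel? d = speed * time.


d = 1.406 * 44.831 = 63.032 m

63.032 m


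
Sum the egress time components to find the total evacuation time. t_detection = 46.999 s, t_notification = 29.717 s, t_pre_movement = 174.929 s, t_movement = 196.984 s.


Total = 46.999 + 29.717 + 174.929 + 196.984 = 448.629 s

448.629 s


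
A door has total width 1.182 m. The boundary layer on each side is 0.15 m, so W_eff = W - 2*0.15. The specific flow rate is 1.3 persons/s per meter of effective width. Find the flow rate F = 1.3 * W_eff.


W_eff = 1.182 - 0.30 = 0.882 m
F = 1.3 * 0.882 = 1.1466 persons/s

1.1466 persons/s


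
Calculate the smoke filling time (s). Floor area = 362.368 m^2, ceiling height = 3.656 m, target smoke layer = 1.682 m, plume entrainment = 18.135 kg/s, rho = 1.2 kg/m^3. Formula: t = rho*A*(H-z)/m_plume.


H - z = 1.974 m
t = 1.2 * 362.368 * 1.974 / 18.135 = 47.333 s

47.333 s


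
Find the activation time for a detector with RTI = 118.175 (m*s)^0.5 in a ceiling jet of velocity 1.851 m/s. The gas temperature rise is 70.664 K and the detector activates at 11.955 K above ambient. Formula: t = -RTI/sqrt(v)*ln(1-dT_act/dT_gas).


dT_act/dT_gas = 0.16918
ln(1 - 0.16918) = -0.18534
t = -118.175 / sqrt(1.851) * -0.18534 = 16.099 s

16.099 s


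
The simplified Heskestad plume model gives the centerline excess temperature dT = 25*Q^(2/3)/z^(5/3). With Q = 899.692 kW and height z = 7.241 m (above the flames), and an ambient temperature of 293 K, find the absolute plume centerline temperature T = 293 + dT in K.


Q^(2/3) = 93.196
z^(5/3) = 27.102
dT = 25 * 93.196 / 27.102 = 85.968 K
T = 293 + 85.968 = 378.97 K

378.97 K


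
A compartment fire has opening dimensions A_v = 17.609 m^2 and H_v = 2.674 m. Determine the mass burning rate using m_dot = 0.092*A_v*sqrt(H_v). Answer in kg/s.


sqrt(H_v) = 1.6352
m_dot = 0.092 * 17.609 * 1.6352 = 2.6491 kg/s

2.6491 kg/s


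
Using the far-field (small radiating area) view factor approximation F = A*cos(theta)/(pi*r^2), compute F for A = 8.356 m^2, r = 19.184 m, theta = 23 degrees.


cos(23 deg) = 0.92050
pi*r^2 = 1156.2
F = 8.356 * 0.92050 / 1156.2 = 0.0066527

0.0066527


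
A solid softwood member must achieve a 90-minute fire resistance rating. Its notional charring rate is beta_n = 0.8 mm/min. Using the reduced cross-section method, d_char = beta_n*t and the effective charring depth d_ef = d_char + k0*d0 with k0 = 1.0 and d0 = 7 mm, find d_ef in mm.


d_char = 0.8 * 90 = 72 mm
d_ef = 72 + 1.0*7 = 79 mm

79 mm


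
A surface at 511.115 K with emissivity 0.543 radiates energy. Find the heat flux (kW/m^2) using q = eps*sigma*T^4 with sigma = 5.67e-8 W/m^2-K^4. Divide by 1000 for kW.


T^4 = 6.8246e+10
q = 0.543 * 5.67e-8 * 6.8246e+10 / 1000 = 2.1012 kW/m^2

2.1012 kW/m^2


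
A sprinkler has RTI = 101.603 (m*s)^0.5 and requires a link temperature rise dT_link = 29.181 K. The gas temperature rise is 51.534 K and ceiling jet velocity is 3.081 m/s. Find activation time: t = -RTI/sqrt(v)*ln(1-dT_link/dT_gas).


dT_link/dT_gas = 0.56625
ln(1 - 0.56625) = -0.83528
t = -101.603 / sqrt(3.081) * -0.83528 = 48.350 s

48.350 s


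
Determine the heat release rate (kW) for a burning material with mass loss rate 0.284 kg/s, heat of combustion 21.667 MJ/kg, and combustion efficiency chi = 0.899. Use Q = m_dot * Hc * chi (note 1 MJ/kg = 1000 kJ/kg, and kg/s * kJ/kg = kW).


Hc = 21.667 MJ/kg = 21.667 * 1000 kJ/kg = 21667 kJ/kg
Q = 0.284 kg/s * 21667 kJ/kg * 0.899 = 5531.9 kW

5531.9 kW


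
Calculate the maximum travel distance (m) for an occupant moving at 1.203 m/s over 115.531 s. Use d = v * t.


d = 1.203 * 115.531 = 138.98 m

138.98 m


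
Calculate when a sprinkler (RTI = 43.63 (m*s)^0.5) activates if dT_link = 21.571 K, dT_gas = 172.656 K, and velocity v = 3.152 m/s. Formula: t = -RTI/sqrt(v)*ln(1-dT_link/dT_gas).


dT_link/dT_gas = 0.12494
ln(1 - 0.12494) = -0.13346
t = -43.63 / sqrt(3.152) * -0.13346 = 3.2797 s

3.2797 s


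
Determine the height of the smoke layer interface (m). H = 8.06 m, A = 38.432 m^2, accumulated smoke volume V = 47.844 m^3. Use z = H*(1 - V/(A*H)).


V/(A*H) = 0.15445
1 - 0.15445 = 0.84555
z = 8.06 * 0.84555 = 6.8151 m

6.8151 m


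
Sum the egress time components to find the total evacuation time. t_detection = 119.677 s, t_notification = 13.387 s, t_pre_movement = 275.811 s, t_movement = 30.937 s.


Total = 119.677 + 13.387 + 275.811 + 30.937 = 439.812 s

439.812 s


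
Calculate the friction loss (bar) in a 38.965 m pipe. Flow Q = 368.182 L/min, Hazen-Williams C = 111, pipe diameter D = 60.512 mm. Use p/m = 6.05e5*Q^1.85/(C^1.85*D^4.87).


Q^1.85 = 55875
C^1.85 = 6079.2
D^4.87 = 4.7596e+08
p/m = 0.011683 bar/m
p_total = 0.011683 * 38.965 = 0.45523 bar

0.45523 bar


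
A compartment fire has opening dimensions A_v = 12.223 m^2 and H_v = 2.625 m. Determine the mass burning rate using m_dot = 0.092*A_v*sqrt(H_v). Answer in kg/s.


sqrt(H_v) = 1.6202
m_dot = 0.092 * 12.223 * 1.6202 = 1.8219 kg/s

1.8219 kg/s


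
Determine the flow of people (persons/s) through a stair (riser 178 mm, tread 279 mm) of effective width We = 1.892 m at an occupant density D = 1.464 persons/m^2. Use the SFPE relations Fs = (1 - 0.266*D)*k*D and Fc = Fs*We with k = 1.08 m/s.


1 - 0.266*D = 1 - 0.266*1.464 = 0.61058
Fs = 0.61058 * 1.08 * 1.464 = 0.96539 persons/(s*m)
Fc = 0.96539 * 1.892 = 1.8265 persons/s

1.8265 persons/s


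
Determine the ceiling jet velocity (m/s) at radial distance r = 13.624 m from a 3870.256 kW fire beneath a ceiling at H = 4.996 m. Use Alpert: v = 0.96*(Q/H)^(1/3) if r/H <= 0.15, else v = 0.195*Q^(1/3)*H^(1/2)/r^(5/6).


r/H = 13.624 / 4.996 = 2.7270
r/H > 0.15, so v = 0.195*Q^(1/3)*H^(1/2)/r^(5/6)
Q^(1/3) = 15.700
H^(1/2) = 2.2352
r^(5/6) = 8.8156
v = 0.195 * 15.700 * 2.2352 / 8.8156 = 0.77626 m/s

0.77626 m/s


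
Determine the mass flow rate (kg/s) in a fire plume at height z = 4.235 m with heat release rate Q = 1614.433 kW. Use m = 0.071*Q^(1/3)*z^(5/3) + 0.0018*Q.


Q^(1/3) = 11.731
z^(5/3) = 11.086
First term = 0.071 * 11.731 * 11.086 = 9.2332
Second term = 0.0018 * 1614.433 = 2.9060
m = 12.139 kg/s

12.139 kg/s


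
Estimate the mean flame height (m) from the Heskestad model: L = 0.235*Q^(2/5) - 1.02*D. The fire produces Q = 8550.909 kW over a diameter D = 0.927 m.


Q^(2/5) = 37.394
0.235 * Q^(2/5) = 8.7877
1.02 * D = 0.94554
L = 7.8421 m

7.8421 m


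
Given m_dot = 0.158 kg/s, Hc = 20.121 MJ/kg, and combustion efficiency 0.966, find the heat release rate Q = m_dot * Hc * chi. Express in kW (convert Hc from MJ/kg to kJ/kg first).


Hc = 20.121 MJ/kg = 20.121 * 1000 kJ/kg = 20121 kJ/kg
Q = 0.158 kg/s * 20121 kJ/kg * 0.966 = 3071.0 kW

3071.0 kW


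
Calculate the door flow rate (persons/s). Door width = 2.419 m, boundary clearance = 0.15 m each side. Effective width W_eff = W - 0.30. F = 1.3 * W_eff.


W_eff = 2.419 - 0.30 = 2.119 m
F = 1.3 * 2.119 = 2.7547 persons/s

2.7547 persons/s


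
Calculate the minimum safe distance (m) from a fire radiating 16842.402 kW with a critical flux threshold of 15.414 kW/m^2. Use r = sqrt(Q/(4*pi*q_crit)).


4*pi*q_crit = 193.70
Q/(4*pi*q_crit) = 86.952
r = sqrt(86.952) = 9.3248 m

9.3248 m


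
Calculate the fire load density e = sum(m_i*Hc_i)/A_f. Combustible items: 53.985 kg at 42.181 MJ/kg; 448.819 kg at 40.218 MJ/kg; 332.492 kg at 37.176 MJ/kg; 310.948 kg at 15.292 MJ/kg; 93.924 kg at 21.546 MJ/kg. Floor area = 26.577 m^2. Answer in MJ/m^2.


Total energy = 53.985*42.181 + 448.819*40.218 + 332.492*37.176 + 310.948*15.292 + 93.924*21.546
= 2277.141 + 18050.60 + 12360.72 + 4755.017 + 2023.687
= 39467.17 MJ
e = 39467.17 / 26.577 = 1485.0 MJ/m^2

1485.0 MJ/m^2


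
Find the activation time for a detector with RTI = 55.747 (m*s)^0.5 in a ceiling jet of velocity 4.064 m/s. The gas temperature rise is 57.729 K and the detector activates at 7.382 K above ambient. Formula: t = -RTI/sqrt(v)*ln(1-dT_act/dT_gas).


dT_act/dT_gas = 0.12787
ln(1 - 0.12787) = -0.13682
t = -55.747 / sqrt(4.064) * -0.13682 = 3.7835 s

3.7835 s


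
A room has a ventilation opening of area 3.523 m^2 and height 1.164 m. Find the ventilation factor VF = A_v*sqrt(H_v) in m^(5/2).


sqrt(H_v) = 1.0789
VF = 3.523 * 1.0789 = 3.8009 m^(5/2)

3.8009 m^(5/2)


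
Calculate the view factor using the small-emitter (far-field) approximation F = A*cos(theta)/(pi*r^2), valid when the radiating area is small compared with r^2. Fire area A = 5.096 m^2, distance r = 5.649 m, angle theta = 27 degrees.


cos(27 deg) = 0.89101
pi*r^2 = 100.25
F = 5.096 * 0.89101 / 100.25 = 0.045292

0.045292


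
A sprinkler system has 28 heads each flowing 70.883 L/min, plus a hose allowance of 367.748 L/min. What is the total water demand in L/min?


Sprinkler demand = 28 * 70.883 = 1984.724 L/min
Total = 1984.724 + 367.748 = 2352.472 L/min

2352.472 L/min


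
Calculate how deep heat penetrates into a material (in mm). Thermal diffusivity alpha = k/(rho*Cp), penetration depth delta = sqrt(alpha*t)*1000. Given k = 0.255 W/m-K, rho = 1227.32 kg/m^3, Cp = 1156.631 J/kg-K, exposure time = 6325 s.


alpha = 0.255 / (1227.32 * 1156.631) = 1.7963e-07 m^2/s
alpha * t = 0.0011362
delta = sqrt(0.0011362) * 1000 = 33.707 mm

33.707 mm


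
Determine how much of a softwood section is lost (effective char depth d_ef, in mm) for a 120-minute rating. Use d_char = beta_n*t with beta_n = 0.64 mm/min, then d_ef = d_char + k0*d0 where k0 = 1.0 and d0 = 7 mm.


d_char = 0.64 * 120 = 76.8 mm
d_ef = 76.8 + 1.0*7 = 83.8 mm

83.8 mm


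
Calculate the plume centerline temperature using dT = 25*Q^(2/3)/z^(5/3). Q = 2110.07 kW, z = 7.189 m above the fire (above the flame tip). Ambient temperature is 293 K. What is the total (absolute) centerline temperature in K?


Q^(2/3) = 164.51
z^(5/3) = 26.778
dT = 25 * 164.51 / 26.778 = 153.59 K
T = 293 + 153.59 = 446.59 K

446.59 K


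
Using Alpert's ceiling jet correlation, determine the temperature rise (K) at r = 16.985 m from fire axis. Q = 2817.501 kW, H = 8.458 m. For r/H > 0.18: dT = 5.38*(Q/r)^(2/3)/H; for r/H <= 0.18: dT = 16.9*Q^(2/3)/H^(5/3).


r/H = 16.985 / 8.458 = 2.0082
r/H > 0.18, so dT = 5.38*(Q/r)^(2/3)/H
Q/r = 165.88
(Q/r)^(2/3) = 30.190
dT = 5.38 * 30.190 / 8.458 = 19.203 K

19.203 K


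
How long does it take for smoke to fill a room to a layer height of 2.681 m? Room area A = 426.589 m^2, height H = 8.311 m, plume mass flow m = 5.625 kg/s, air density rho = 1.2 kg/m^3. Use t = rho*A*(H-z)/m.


H - z = 5.63 m
t = 1.2 * 426.589 * 5.63 / 5.625 = 512.36 s

512.36 s


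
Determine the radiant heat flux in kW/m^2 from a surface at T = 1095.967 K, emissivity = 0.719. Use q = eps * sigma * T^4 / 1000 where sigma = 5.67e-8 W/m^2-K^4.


T^4 = 1.4427e+12
q = 0.719 * 5.67e-8 * 1.4427e+12 / 1000 = 58.817 kW/m^2

58.817 kW/m^2


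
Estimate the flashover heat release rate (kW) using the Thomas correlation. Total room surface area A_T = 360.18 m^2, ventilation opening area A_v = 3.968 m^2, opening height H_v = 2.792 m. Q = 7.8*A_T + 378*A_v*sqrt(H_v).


7.8*A_T = 2809.404
sqrt(H_v) = 1.6709
378*A_v*sqrt(H_v) = 2506.2
Q = 2809.404 + 2506.2 = 5315.6 kW

5315.6 kW


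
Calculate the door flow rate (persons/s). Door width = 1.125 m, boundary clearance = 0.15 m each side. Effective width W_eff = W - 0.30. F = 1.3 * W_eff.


W_eff = 1.125 - 0.30 = 0.825 m
F = 1.3 * 0.825 = 1.0725 persons/s

1.0725 persons/s


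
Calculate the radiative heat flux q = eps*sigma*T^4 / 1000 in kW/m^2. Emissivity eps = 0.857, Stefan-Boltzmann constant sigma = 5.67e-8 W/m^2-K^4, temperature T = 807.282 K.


T^4 = 4.2472e+11
q = 0.857 * 5.67e-8 * 4.2472e+11 / 1000 = 20.638 kW/m^2

20.638 kW/m^2


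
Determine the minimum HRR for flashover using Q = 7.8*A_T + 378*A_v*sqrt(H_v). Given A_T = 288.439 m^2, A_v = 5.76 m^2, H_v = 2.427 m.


7.8*A_T = 2249.8
sqrt(H_v) = 1.5579
378*A_v*sqrt(H_v) = 3391.9
Q = 2249.8 + 3391.9 = 5641.8 kW

5641.8 kW


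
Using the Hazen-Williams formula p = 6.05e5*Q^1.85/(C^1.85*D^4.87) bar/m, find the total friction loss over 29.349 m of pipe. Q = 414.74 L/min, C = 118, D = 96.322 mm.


Q^1.85 = 69644
C^1.85 = 6807.4
D^4.87 = 4.5787e+09
p/m = 0.0013518 bar/m
p_total = 0.0013518 * 29.349 = 0.039674 bar

0.039674 bar


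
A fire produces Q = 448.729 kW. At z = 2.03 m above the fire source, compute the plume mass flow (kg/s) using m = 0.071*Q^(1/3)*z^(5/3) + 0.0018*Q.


Q^(1/3) = 7.6559
z^(5/3) = 3.2546
First term = 0.071 * 7.6559 * 3.2546 = 1.7691
Second term = 0.0018 * 448.729 = 0.80771
m = 2.5768 kg/s

2.5768 kg/s


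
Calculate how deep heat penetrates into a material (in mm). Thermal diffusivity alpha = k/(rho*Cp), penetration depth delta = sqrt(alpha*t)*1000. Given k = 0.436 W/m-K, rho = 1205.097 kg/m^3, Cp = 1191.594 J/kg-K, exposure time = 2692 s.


alpha = 0.436 / (1205.097 * 1191.594) = 3.0362e-07 m^2/s
alpha * t = 0.00081736
delta = sqrt(0.00081736) * 1000 = 28.589 mm

28.589 mm


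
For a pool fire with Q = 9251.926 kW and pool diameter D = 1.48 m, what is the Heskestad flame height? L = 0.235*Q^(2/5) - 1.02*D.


Q^(2/5) = 38.592
0.235 * Q^(2/5) = 9.0690
1.02 * D = 1.5096
L = 7.5594 m

7.5594 m


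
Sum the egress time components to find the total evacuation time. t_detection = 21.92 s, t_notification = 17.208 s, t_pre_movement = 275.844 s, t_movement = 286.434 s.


Total = 21.92 + 17.208 + 275.844 + 286.434 = 601.406 s

601.406 s


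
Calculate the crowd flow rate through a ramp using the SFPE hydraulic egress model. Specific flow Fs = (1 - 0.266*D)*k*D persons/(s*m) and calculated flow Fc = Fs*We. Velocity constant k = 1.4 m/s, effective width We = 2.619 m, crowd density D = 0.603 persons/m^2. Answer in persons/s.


1 - 0.266*D = 1 - 0.266*0.603 = 0.83960
Fs = 0.83960 * 1.4 * 0.603 = 0.70879 persons/(s*m)
Fc = 0.70879 * 2.619 = 1.8563 persons/s

1.8563 persons/s


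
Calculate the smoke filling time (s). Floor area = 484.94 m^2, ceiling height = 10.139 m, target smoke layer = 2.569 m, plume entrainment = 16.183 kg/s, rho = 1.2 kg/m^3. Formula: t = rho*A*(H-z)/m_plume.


H - z = 7.57 m
t = 1.2 * 484.94 * 7.57 / 16.183 = 272.21 s

272.21 s


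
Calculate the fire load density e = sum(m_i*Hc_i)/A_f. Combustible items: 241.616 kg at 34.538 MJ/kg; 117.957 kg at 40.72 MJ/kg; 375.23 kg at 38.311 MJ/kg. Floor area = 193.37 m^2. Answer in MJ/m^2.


Total energy = 241.616*34.538 + 117.957*40.72 + 375.23*38.311
= 8344.933 + 4803.209 + 14375.44
= 27523.58 MJ
e = 27523.58 / 193.37 = 142.34 MJ/m^2

142.34 MJ/m^2


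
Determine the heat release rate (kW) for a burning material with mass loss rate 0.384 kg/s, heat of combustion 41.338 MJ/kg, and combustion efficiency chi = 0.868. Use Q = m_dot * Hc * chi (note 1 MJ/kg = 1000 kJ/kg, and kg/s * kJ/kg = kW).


Hc = 41.338 MJ/kg = 41.338 * 1000 kJ/kg = 41338 kJ/kg
Q = 0.384 kg/s * 41338 kJ/kg * 0.868 = 13778 kW

13778 kW


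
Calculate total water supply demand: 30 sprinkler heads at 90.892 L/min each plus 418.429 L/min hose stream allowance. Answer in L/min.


Sprinkler demand = 30 * 90.892 = 2726.76 L/min
Total = 2726.76 + 418.429 = 3145.189 L/min

3145.189 L/min


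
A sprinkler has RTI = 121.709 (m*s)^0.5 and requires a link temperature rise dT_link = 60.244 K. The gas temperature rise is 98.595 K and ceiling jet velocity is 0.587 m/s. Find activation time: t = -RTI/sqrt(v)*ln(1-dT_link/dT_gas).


dT_link/dT_gas = 0.61102
ln(1 - 0.61102) = -0.94424
t = -121.709 / sqrt(0.587) * -0.94424 = 150.00 s

150.00 s


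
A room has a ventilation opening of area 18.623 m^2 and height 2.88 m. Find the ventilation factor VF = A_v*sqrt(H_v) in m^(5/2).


sqrt(H_v) = 1.6971
VF = 18.623 * 1.6971 = 31.604 m^(5/2)

31.604 m^(5/2)


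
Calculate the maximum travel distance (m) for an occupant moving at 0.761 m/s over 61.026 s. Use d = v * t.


d = 0.761 * 61.026 = 46.441 m

46.441 m


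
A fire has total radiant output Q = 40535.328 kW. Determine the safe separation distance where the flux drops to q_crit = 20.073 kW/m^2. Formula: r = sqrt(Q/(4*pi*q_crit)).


4*pi*q_crit = 252.24
Q/(4*pi*q_crit) = 160.70
r = sqrt(160.70) = 12.677 m

12.677 m


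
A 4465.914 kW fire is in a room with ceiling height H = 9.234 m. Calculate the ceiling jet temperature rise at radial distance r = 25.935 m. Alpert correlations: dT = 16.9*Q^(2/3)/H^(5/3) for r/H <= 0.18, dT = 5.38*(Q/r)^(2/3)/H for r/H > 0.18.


r/H = 25.935 / 9.234 = 2.8086
r/H > 0.18, so dT = 5.38*(Q/r)^(2/3)/H
Q/r = 172.20
(Q/r)^(2/3) = 30.952
dT = 5.38 * 30.952 / 9.234 = 18.033 K

18.033 K


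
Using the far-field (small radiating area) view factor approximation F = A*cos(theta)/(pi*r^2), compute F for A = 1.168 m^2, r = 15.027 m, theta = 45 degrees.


cos(45 deg) = 0.70711
pi*r^2 = 709.41
F = 1.168 * 0.70711 / 709.41 = 0.0011642

0.0011642


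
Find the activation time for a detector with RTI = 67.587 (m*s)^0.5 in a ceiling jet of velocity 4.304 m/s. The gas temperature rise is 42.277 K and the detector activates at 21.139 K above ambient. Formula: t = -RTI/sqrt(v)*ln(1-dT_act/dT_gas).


dT_act/dT_gas = 0.50001
ln(1 - 0.50001) = -0.69317
t = -67.587 / sqrt(4.304) * -0.69317 = 22.582 s

22.582 s


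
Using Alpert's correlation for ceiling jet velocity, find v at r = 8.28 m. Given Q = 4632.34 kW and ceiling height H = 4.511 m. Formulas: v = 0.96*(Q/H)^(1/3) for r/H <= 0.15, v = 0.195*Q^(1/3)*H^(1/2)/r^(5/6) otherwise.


r/H = 8.28 / 4.511 = 1.8355
r/H > 0.15, so v = 0.195*Q^(1/3)*H^(1/2)/r^(5/6)
Q^(1/3) = 16.670
H^(1/2) = 2.1239
r^(5/6) = 5.8214
v = 0.195 * 16.670 * 2.1239 / 5.8214 = 1.1860 m/s

1.1860 m/s


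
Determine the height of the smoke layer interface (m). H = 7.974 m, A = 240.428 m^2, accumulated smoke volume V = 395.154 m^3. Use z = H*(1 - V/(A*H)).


V/(A*H) = 0.20611
1 - 0.20611 = 0.79389
z = 7.974 * 0.79389 = 6.3305 m

6.3305 m


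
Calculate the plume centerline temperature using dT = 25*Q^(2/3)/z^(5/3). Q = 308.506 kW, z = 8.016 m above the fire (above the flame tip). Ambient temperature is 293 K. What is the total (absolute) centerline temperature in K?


Q^(2/3) = 45.657
z^(5/3) = 32.107
dT = 25 * 45.657 / 32.107 = 35.551 K
T = 293 + 35.551 = 328.55 K

328.55 K


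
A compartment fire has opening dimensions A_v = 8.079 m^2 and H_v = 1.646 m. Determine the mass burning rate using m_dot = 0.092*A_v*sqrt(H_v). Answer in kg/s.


sqrt(H_v) = 1.2830
m_dot = 0.092 * 8.079 * 1.2830 = 0.95359 kg/s

0.95359 kg/s


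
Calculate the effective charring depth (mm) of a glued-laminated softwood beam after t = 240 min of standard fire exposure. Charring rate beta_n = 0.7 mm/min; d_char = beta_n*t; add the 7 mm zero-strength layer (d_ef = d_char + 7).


d_char = 0.7 * 240 = 168 mm
d_ef = 168 + 1.0*7 = 175 mm

175 mm


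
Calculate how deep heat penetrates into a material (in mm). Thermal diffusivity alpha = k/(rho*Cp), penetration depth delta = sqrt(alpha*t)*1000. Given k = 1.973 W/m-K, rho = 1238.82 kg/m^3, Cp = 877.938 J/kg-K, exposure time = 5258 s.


alpha = 1.973 / (1238.82 * 877.938) = 1.8141e-06 m^2/s
alpha * t = 0.0095384
delta = sqrt(0.0095384) * 1000 = 97.665 mm

97.665 mm


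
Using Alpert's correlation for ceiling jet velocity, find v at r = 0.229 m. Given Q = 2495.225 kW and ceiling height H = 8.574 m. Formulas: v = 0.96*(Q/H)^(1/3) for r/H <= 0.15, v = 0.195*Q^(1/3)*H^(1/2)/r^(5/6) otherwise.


r/H = 0.229 / 8.574 = 0.026709
r/H <= 0.15, so v = 0.96*(Q/H)^(1/3)
Q/H = 291.02
(Q/H)^(1/3) = 6.6269
v = 0.96 * 6.6269 = 6.3618 m/s

6.3618 m/s


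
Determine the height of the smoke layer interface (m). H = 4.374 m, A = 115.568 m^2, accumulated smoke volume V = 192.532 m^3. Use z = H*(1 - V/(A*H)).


V/(A*H) = 0.38088
1 - 0.38088 = 0.61912
z = 4.374 * 0.61912 = 2.7080 m

2.7080 m


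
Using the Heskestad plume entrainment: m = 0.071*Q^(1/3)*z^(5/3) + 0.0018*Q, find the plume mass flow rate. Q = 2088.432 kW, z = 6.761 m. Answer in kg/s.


Q^(1/3) = 12.782
z^(5/3) = 24.174
First term = 0.071 * 12.782 * 24.174 = 21.939
Second term = 0.0018 * 2088.432 = 3.7592
m = 25.698 kg/s

25.698 kg/s


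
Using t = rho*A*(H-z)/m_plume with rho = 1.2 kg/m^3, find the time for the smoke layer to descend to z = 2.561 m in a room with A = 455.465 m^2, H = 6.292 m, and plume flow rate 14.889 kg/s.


H - z = 3.731 m
t = 1.2 * 455.465 * 3.731 / 14.889 = 136.96 s

136.96 s


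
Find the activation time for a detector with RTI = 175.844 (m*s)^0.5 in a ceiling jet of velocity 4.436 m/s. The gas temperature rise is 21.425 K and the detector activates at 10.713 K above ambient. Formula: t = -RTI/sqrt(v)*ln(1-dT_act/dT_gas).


dT_act/dT_gas = 0.50002
ln(1 - 0.50002) = -0.69319
t = -175.844 / sqrt(4.436) * -0.69319 = 57.874 s

57.874 s


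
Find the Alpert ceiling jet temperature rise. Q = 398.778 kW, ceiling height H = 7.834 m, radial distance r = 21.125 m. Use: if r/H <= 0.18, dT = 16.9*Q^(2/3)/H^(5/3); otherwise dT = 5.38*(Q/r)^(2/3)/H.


r/H = 21.125 / 7.834 = 2.6966
r/H > 0.18, so dT = 5.38*(Q/r)^(2/3)/H
Q/r = 18.877
(Q/r)^(2/3) = 7.0896
dT = 5.38 * 7.0896 / 7.834 = 4.8688 K

4.8688 K


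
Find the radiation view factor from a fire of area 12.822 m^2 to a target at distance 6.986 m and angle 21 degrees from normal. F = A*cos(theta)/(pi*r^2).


cos(21 deg) = 0.93358
pi*r^2 = 153.32
F = 12.822 * 0.93358 / 153.32 = 0.078073

0.078073


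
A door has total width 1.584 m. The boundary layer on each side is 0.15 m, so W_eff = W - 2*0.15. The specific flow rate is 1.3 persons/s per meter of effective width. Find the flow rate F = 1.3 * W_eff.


W_eff = 1.584 - 0.30 = 1.284 m
F = 1.3 * 1.284 = 1.6692 persons/s

1.6692 persons/s


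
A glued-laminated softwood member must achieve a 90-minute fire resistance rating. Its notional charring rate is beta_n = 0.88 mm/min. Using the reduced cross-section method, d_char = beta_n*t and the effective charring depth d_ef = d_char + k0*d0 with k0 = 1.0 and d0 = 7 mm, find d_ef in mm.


d_char = 0.88 * 90 = 79.2 mm
d_ef = 79.2 + 1.0*7 = 86.2 mm

86.2 mm


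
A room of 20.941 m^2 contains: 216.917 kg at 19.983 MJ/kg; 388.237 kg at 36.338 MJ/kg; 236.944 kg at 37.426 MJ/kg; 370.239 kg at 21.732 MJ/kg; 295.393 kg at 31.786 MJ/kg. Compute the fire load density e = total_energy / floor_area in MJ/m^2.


Total energy = 216.917*19.983 + 388.237*36.338 + 236.944*37.426 + 370.239*21.732 + 295.393*31.786
= 4334.652 + 14107.76 + 8867.866 + 8046.034 + 9389.362
= 44745.67 MJ
e = 44745.67 / 20.941 = 2136.7 MJ/m^2

2136.7 MJ/m^2


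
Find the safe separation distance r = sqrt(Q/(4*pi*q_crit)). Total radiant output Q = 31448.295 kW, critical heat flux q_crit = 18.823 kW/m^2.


4*pi*q_crit = 236.54
Q/(4*pi*q_crit) = 132.95
r = sqrt(132.95) = 11.531 m

11.531 m


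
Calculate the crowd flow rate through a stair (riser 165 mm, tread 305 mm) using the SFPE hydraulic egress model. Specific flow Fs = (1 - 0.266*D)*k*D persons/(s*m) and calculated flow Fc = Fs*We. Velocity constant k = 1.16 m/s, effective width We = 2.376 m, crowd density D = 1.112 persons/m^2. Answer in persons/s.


1 - 0.266*D = 1 - 0.266*1.112 = 0.70421
Fs = 0.70421 * 1.16 * 1.112 = 0.90837 persons/(s*m)
Fc = 0.90837 * 2.376 = 2.1583 persons/s

2.1583 persons/s


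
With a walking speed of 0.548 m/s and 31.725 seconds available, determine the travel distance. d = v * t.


d = 0.548 * 31.725 = 17.385 m

17.385 m


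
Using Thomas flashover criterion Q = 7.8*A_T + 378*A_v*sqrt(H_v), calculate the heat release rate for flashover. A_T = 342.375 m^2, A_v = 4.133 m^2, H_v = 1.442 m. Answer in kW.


7.8*A_T = 2670.525
sqrt(H_v) = 1.2008
378*A_v*sqrt(H_v) = 1876.0
Q = 2670.525 + 1876.0 = 4546.6 kW

4546.6 kW


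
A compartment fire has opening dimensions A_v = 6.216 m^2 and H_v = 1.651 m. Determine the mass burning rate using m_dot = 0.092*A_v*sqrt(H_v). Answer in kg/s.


sqrt(H_v) = 1.2849
m_dot = 0.092 * 6.216 * 1.2849 = 0.73481 kg/s

0.73481 kg/s


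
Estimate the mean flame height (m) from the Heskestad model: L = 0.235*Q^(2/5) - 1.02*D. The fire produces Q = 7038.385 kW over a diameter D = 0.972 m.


Q^(2/5) = 34.593
0.235 * Q^(2/5) = 8.1294
1.02 * D = 0.99144
L = 7.1379 m

7.1379 m


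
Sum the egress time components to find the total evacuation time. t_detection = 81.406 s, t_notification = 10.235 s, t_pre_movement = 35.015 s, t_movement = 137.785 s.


Total = 81.406 + 10.235 + 35.015 + 137.785 = 264.441 s

264.441 s


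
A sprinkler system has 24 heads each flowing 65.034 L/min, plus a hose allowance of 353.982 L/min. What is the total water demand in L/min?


Sprinkler demand = 24 * 65.034 = 1560.816 L/min
Total = 1560.816 + 353.982 = 1914.798 L/min

1914.798 L/min


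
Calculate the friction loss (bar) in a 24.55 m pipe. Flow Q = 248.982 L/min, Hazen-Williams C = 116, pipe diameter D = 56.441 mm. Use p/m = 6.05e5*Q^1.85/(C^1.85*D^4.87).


Q^1.85 = 27096
C^1.85 = 6595.5
D^4.87 = 3.3905e+08
p/m = 0.0073308 bar/m
p_total = 0.0073308 * 24.55 = 0.17997 bar

0.17997 bar


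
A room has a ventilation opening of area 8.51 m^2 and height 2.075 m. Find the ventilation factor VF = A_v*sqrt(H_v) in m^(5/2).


sqrt(H_v) = 1.4405
VF = 8.51 * 1.4405 = 12.259 m^(5/2)

12.259 m^(5/2)


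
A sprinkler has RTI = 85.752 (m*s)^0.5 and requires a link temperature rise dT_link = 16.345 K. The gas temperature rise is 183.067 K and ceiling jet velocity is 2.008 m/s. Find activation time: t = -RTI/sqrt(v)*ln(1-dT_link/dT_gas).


dT_link/dT_gas = 0.089284
ln(1 - 0.089284) = -0.093524
t = -85.752 / sqrt(2.008) * -0.093524 = 5.6596 s

5.6596 s


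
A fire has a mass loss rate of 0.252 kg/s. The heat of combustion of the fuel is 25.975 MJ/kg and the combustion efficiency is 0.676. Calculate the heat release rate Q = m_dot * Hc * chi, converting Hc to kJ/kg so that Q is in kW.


Hc = 25.975 MJ/kg = 25.975 * 1000 kJ/kg = 25975 kJ/kg
Q = 0.252 kg/s * 25975 kJ/kg * 0.676 = 4424.9 kW

4424.9 kW


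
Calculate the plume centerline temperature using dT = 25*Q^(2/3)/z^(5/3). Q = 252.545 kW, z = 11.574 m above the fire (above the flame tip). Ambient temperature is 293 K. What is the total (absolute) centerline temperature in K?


Q^(2/3) = 39.954
z^(5/3) = 59.221
dT = 25 * 39.954 / 59.221 = 16.867 K
T = 293 + 16.867 = 309.87 K

309.87 K


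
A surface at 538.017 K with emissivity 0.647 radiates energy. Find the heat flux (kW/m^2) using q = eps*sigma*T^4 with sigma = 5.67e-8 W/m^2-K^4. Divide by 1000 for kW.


T^4 = 8.3788e+10
q = 0.647 * 5.67e-8 * 8.3788e+10 / 1000 = 3.0738 kW/m^2

3.0738 kW/m^2


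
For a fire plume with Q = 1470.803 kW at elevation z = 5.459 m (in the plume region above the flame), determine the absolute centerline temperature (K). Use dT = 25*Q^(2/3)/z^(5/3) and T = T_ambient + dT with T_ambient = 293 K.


Q^(2/3) = 129.33
z^(5/3) = 16.925
dT = 25 * 129.33 / 16.925 = 191.04 K
T = 293 + 191.04 = 484.04 K

484.04 K


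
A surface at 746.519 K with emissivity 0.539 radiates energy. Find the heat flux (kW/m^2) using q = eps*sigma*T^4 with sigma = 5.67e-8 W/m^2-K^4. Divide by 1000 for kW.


T^4 = 3.1057e+11
q = 0.539 * 5.67e-8 * 3.1057e+11 / 1000 = 9.4915 kW/m^2

9.4915 kW/m^2


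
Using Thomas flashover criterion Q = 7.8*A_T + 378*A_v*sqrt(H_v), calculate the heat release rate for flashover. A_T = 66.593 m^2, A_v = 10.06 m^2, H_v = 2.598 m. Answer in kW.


7.8*A_T = 519.43
sqrt(H_v) = 1.6118
378*A_v*sqrt(H_v) = 6129.3
Q = 519.43 + 6129.3 = 6648.7 kW

6648.7 kW


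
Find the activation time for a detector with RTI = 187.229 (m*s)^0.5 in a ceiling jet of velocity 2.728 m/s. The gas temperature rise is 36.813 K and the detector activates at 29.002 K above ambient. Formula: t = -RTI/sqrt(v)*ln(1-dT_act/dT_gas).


dT_act/dT_gas = 0.78782
ln(1 - 0.78782) = -1.5503
t = -187.229 / sqrt(2.728) * -1.5503 = 175.74 s

175.74 s


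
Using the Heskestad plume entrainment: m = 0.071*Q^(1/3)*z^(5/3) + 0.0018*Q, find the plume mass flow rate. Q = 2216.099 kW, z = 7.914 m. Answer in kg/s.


Q^(1/3) = 13.038
z^(5/3) = 31.429
First term = 0.071 * 13.038 * 31.429 = 29.093
Second term = 0.0018 * 2216.099 = 3.9890
m = 33.082 kg/s

33.082 kg/s


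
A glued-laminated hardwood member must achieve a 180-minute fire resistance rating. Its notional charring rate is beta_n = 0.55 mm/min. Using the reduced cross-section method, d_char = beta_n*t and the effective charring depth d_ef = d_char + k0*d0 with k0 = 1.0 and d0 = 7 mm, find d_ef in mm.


d_char = 0.55 * 180 = 99 mm
d_ef = 99 + 1.0*7 = 106 mm

106 mm


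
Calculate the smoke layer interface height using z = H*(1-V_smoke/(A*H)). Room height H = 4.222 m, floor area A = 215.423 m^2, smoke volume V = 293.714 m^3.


V/(A*H) = 0.32293
1 - 0.32293 = 0.67707
z = 4.222 * 0.67707 = 2.8586 m

2.8586 m


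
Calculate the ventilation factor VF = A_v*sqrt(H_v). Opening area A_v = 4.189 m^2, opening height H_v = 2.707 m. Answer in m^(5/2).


sqrt(H_v) = 1.6453
VF = 4.189 * 1.6453 = 6.8921 m^(5/2)

6.8921 m^(5/2)


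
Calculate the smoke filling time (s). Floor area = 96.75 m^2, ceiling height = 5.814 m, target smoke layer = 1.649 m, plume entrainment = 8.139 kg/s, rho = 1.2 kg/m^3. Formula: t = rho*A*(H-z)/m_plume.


H - z = 4.165 m
t = 1.2 * 96.75 * 4.165 / 8.139 = 59.412 s

59.412 s


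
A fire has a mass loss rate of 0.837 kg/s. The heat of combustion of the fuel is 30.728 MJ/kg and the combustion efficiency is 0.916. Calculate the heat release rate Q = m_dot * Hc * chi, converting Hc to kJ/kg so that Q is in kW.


Hc = 30.728 MJ/kg = 30.728 * 1000 kJ/kg = 30728 kJ/kg
Q = 0.837 kg/s * 30728 kJ/kg * 0.916 = 23559 kW

23559 kW


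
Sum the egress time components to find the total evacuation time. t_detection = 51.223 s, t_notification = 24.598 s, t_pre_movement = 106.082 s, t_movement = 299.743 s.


Total = 51.223 + 24.598 + 106.082 + 299.743 = 481.646 s

481.646 s
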